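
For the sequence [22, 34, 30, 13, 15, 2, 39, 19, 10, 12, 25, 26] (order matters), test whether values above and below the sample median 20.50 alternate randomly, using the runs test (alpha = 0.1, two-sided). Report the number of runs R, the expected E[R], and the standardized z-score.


Step 1: Compute median = 20.50; label A = above, B = below.
Labels in order: AAABBBABBBAA  (n_A = 6, n_B = 6)
Step 2: Count runs R = 5.
Step 3: Under H0 (random ordering), E[R] = 2*n_A*n_B/(n_A+n_B) + 1 = 2*6*6/12 + 1 = 7.0000.
        Var[R] = 2*n_A*n_B*(2*n_A*n_B - n_A - n_B) / ((n_A+n_B)^2 * (n_A+n_B-1)) = 4320/1584 = 2.7273.
        SD[R] = 1.6514.
Step 4: Continuity-corrected z = (R + 0.5 - E[R]) / SD[R] = (5 + 0.5 - 7.0000) / 1.6514 = -0.9083.
Step 5: Two-sided p-value via normal approximation = 2*(1 - Phi(|z|)) = 0.363722.
Step 6: alpha = 0.1. fail to reject H0.

R = 5, z = -0.9083, p = 0.363722, fail to reject H0.


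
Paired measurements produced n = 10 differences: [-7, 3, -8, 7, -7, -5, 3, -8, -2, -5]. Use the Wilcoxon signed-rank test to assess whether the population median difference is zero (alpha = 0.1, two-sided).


Step 1: Drop any zero differences (none here) and take |d_i|.
|d| = [7, 3, 8, 7, 7, 5, 3, 8, 2, 5]
Step 2: Midrank |d_i| (ties get averaged ranks).
ranks: |7|->7, |3|->2.5, |8|->9.5, |7|->7, |7|->7, |5|->4.5, |3|->2.5, |8|->9.5, |2|->1, |5|->4.5
Step 3: Attach original signs; sum ranks with positive sign and with negative sign.
W+ = 2.5 + 7 + 2.5 = 12
W- = 7 + 9.5 + 7 + 4.5 + 9.5 + 1 + 4.5 = 43
(Check: W+ + W- = 55 should equal n(n+1)/2 = 55.)
Step 4: Test statistic W = min(W+, W-) = 12.
Step 5: Ties in |d|, so use the tie-corrected normal approximation.
        E[W] = n(n+1)/4 = 10*11/4 = 27.5.
        Tie groups: |d|=3 (t=2), |d|=5 (t=2), |d|=7 (t=3), |d|=8 (t=2); sum(t^3 - t) = 42.
        Var[W] = n(n+1)(2n+1)/24 - sum(t^3-t)/48 = 2310/24 - 42/48 = 95.375.
        z = (W - E[W]) / sqrt(Var[W]) = (12 - 27.5) / 9.7660 = -1.5871.
        Two-sided p = 2*Phi(z) = 0.112482.
Step 6: alpha = 0.1. fail to reject H0.

W+ = 12, W- = 43, W = min = 12, p = 0.112482, fail to reject H0.


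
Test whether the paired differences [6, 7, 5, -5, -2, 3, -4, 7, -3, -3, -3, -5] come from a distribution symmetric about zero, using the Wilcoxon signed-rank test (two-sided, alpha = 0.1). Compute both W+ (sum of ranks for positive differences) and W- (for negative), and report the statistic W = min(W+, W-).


Step 1: Drop any zero differences (none here) and take |d_i|.
|d| = [6, 7, 5, 5, 2, 3, 4, 7, 3, 3, 3, 5]
Step 2: Midrank |d_i| (ties get averaged ranks).
ranks: |6|->10, |7|->11.5, |5|->8, |5|->8, |2|->1, |3|->3.5, |4|->6, |7|->11.5, |3|->3.5, |3|->3.5, |3|->3.5, |5|->8
Step 3: Attach original signs; sum ranks with positive sign and with negative sign.
W+ = 10 + 11.5 + 8 + 3.5 + 11.5 = 44.5
W- = 8 + 1 + 6 + 3.5 + 3.5 + 3.5 + 8 = 33.5
(Check: W+ + W- = 78 should equal n(n+1)/2 = 78.)
Step 4: Test statistic W = min(W+, W-) = 33.5.
Step 5: Ties in |d|, so use the tie-corrected normal approximation.
        E[W] = n(n+1)/4 = 12*13/4 = 39.
        Tie groups: |d|=3 (t=4), |d|=5 (t=3), |d|=7 (t=2); sum(t^3 - t) = 90.
        Var[W] = n(n+1)(2n+1)/24 - sum(t^3-t)/48 = 3900/24 - 90/48 = 160.625.
        z = (W - E[W]) / sqrt(Var[W]) = (33.5 - 39) / 12.6738 = -0.4340.
        Two-sided p = 2*Phi(z) = 0.664313.
Step 6: alpha = 0.1. fail to reject H0.

W+ = 44.5, W- = 33.5, W = min = 33.5, p = 0.664313, fail to reject H0.


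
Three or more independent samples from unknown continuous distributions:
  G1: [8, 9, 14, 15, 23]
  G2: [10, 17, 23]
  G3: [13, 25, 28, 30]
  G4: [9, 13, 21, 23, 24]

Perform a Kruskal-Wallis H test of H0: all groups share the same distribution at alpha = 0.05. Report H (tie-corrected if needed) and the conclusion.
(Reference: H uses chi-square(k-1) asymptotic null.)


Step 1: Combine all N = 17 observations and assign midranks.
sorted (value, group, rank): (8,G1,1), (9,G1,2.5), (9,G4,2.5), (10,G2,4), (13,G3,5.5), (13,G4,5.5), (14,G1,7), (15,G1,8), (17,G2,9), (21,G4,10), (23,G1,12), (23,G2,12), (23,G4,12), (24,G4,14), (25,G3,15), (28,G3,16), (30,G3,17)
Step 2: Sum ranks within each group.
R_1 = 30.5 (n_1 = 5)
R_2 = 25 (n_2 = 3)
R_3 = 53.5 (n_3 = 4)
R_4 = 44 (n_4 = 5)
Step 3: H = 12/(N(N+1)) * sum(R_i^2/n_i) - 3(N+1)
     = 12/(17*18) * (30.5^2/5 + 25^2/3 + 53.5^2/4 + 44^2/5) - 3*18
     = 0.039216 * 1497.15 - 54
     = 4.711601.
Step 4: Ties present; correction factor C = 1 - 36/(17^3 - 17) = 0.992647. Corrected H = 4.711601 / 0.992647 = 4.746502.
Step 5: Under H0, H ~ chi^2(3); p-value = 0.191329.
Step 6: alpha = 0.05. fail to reject H0.

H = 4.7465, df = 3, p = 0.191329, fail to reject H0.


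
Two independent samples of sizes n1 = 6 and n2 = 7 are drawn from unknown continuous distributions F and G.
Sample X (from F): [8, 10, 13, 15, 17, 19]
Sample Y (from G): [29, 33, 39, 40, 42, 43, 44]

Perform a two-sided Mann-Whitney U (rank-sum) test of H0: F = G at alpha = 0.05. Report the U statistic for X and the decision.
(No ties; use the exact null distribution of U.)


Step 1: Combine and sort all 13 observations; assign midranks.
sorted (value, group): (8,X), (10,X), (13,X), (15,X), (17,X), (19,X), (29,Y), (33,Y), (39,Y), (40,Y), (42,Y), (43,Y), (44,Y)
ranks: 8->1, 10->2, 13->3, 15->4, 17->5, 19->6, 29->7, 33->8, 39->9, 40->10, 42->11, 43->12, 44->13
Step 2: Rank sum for X: R1 = 1 + 2 + 3 + 4 + 5 + 6 = 21.
Step 3: U_X = R1 - n1(n1+1)/2 = 21 - 6*7/2 = 21 - 21 = 0.
       U_Y = n1*n2 - U_X = 42 - 0 = 42.
Step 4: No ties, so the exact null distribution of U (based on enumerating the C(13,6) = 1716 equally likely rank assignments) gives the two-sided p-value.
Step 5: p-value = 0.001166; compare to alpha = 0.05. reject H0.

U_X = 0, p = 0.001166, reject H0 at alpha = 0.05.


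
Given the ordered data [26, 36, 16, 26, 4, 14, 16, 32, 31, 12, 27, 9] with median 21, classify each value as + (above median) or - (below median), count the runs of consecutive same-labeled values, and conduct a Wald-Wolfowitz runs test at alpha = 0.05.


Step 1: Compute median = 21; label A = above, B = below.
Labels in order: AABABBBAABAB  (n_A = 6, n_B = 6)
Step 2: Count runs R = 8.
Step 3: Under H0 (random ordering), E[R] = 2*n_A*n_B/(n_A+n_B) + 1 = 2*6*6/12 + 1 = 7.0000.
        Var[R] = 2*n_A*n_B*(2*n_A*n_B - n_A - n_B) / ((n_A+n_B)^2 * (n_A+n_B-1)) = 4320/1584 = 2.7273.
        SD[R] = 1.6514.
Step 4: Continuity-corrected z = (R - 0.5 - E[R]) / SD[R] = (8 - 0.5 - 7.0000) / 1.6514 = 0.3028.
Step 5: Two-sided p-value via normal approximation = 2*(1 - Phi(|z|)) = 0.762069.
Step 6: alpha = 0.05. fail to reject H0.

R = 8, z = 0.3028, p = 0.762069, fail to reject H0.


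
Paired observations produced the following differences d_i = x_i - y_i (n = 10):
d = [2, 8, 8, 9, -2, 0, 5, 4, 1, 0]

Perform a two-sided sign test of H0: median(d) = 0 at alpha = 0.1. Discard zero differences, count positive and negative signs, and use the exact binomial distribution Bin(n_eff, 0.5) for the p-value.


Step 1: Discard zero differences. Original n = 10; n_eff = number of nonzero differences = 8.
Nonzero differences (with sign): +2, +8, +8, +9, -2, +5, +4, +1
Step 2: Count signs: positive = 7, negative = 1.
Step 3: Under H0: P(positive) = 0.5, so the number of positives S ~ Bin(8, 0.5).
Step 4: Two-sided exact p-value = sum of Bin(8,0.5) probabilities at or below the observed probability = 0.070312.
Step 5: alpha = 0.1. reject H0.

n_eff = 8, pos = 7, neg = 1, p = 0.070312, reject H0.


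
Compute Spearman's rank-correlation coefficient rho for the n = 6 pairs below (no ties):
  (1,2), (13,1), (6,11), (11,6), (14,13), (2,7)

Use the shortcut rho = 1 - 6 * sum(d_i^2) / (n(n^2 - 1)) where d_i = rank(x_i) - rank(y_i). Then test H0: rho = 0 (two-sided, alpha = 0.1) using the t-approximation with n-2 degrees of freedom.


Step 1: Rank x and y separately (midranks; no ties here).
rank(x): 1->1, 13->5, 6->3, 11->4, 14->6, 2->2
rank(y): 2->2, 1->1, 11->5, 6->3, 13->6, 7->4
Step 2: d_i = R_x(i) - R_y(i); compute d_i^2.
  (1-2)^2=1, (5-1)^2=16, (3-5)^2=4, (4-3)^2=1, (6-6)^2=0, (2-4)^2=4
sum(d^2) = 26.
Step 3: rho = 1 - 6*26 / (6*(6^2 - 1)) = 1 - 156/210 = 0.257143.
Step 4: Under H0, t = rho * sqrt((n-2)/(1-rho^2)) = 0.5322 ~ t(4).
Step 5: Two-sided p-value from the t-distribution with 4 df = 0.622787.
Step 6: alpha = 0.1. fail to reject H0.

rho = 0.2571, p = 0.622787, fail to reject H0 at alpha = 0.1.


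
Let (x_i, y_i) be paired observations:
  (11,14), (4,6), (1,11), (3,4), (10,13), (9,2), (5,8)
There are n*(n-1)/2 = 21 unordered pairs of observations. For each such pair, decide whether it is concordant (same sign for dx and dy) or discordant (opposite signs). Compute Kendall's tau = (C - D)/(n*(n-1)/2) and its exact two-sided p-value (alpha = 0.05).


Step 1: Enumerate the 21 unordered pairs (i,j) with i<j and classify each by sign(x_j-x_i) * sign(y_j-y_i).
  (1,2):dx=-7,dy=-8->C; (1,3):dx=-10,dy=-3->C; (1,4):dx=-8,dy=-10->C; (1,5):dx=-1,dy=-1->C
  (1,6):dx=-2,dy=-12->C; (1,7):dx=-6,dy=-6->C; (2,3):dx=-3,dy=+5->D; (2,4):dx=-1,dy=-2->C
  (2,5):dx=+6,dy=+7->C; (2,6):dx=+5,dy=-4->D; (2,7):dx=+1,dy=+2->C; (3,4):dx=+2,dy=-7->D
  (3,5):dx=+9,dy=+2->C; (3,6):dx=+8,dy=-9->D; (3,7):dx=+4,dy=-3->D; (4,5):dx=+7,dy=+9->C
  (4,6):dx=+6,dy=-2->D; (4,7):dx=+2,dy=+4->C; (5,6):dx=-1,dy=-11->C; (5,7):dx=-5,dy=-5->C
  (6,7):dx=-4,dy=+6->D
Step 2: C = 14, D = 7, total pairs = 21.
Step 3: tau = (C - D)/(n(n-1)/2) = (14 - 7)/21 = 0.333333.
Step 4: Exact two-sided p-value (enumerate n! = 5040 permutations of y under H0): p = 0.381349.
Step 5: alpha = 0.05. fail to reject H0.

tau_b = 0.3333 (C=14, D=7), p = 0.381349, fail to reject H0.


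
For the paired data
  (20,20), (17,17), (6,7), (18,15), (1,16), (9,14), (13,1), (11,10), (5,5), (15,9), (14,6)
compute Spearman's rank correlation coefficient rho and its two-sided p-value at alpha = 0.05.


Step 1: Rank x and y separately (midranks; no ties here).
rank(x): 20->11, 17->9, 6->3, 18->10, 1->1, 9->4, 13->6, 11->5, 5->2, 15->8, 14->7
rank(y): 20->11, 17->10, 7->4, 15->8, 16->9, 14->7, 1->1, 10->6, 5->2, 9->5, 6->3
Step 2: d_i = R_x(i) - R_y(i); compute d_i^2.
  (11-11)^2=0, (9-10)^2=1, (3-4)^2=1, (10-8)^2=4, (1-9)^2=64, (4-7)^2=9, (6-1)^2=25, (5-6)^2=1, (2-2)^2=0, (8-5)^2=9, (7-3)^2=16
sum(d^2) = 130.
Step 3: rho = 1 - 6*130 / (11*(11^2 - 1)) = 1 - 780/1320 = 0.409091.
Step 4: Under H0, t = rho * sqrt((n-2)/(1-rho^2)) = 1.3450 ~ t(9).
Step 5: Two-sided p-value from the t-distribution with 9 df = 0.211545.
Step 6: alpha = 0.05. fail to reject H0.

rho = 0.4091, p = 0.211545, fail to reject H0 at alpha = 0.05.


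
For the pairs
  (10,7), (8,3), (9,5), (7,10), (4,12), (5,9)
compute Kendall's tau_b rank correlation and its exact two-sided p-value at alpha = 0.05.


Step 1: Enumerate the 15 unordered pairs (i,j) with i<j and classify each by sign(x_j-x_i) * sign(y_j-y_i).
  (1,2):dx=-2,dy=-4->C; (1,3):dx=-1,dy=-2->C; (1,4):dx=-3,dy=+3->D; (1,5):dx=-6,dy=+5->D
  (1,6):dx=-5,dy=+2->D; (2,3):dx=+1,dy=+2->C; (2,4):dx=-1,dy=+7->D; (2,5):dx=-4,dy=+9->D
  (2,6):dx=-3,dy=+6->D; (3,4):dx=-2,dy=+5->D; (3,5):dx=-5,dy=+7->D; (3,6):dx=-4,dy=+4->D
  (4,5):dx=-3,dy=+2->D; (4,6):dx=-2,dy=-1->C; (5,6):dx=+1,dy=-3->D
Step 2: C = 4, D = 11, total pairs = 15.
Step 3: tau = (C - D)/(n(n-1)/2) = (4 - 11)/15 = -0.466667.
Step 4: Exact two-sided p-value (enumerate n! = 720 permutations of y under H0): p = 0.272222.
Step 5: alpha = 0.05. fail to reject H0.

tau_b = -0.4667 (C=4, D=11), p = 0.272222, fail to reject H0.


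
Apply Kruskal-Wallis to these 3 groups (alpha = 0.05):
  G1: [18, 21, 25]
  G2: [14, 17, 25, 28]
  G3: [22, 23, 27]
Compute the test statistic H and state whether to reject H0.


Step 1: Combine all N = 10 observations and assign midranks.
sorted (value, group, rank): (14,G2,1), (17,G2,2), (18,G1,3), (21,G1,4), (22,G3,5), (23,G3,6), (25,G1,7.5), (25,G2,7.5), (27,G3,9), (28,G2,10)
Step 2: Sum ranks within each group.
R_1 = 14.5 (n_1 = 3)
R_2 = 20.5 (n_2 = 4)
R_3 = 20 (n_3 = 3)
Step 3: H = 12/(N(N+1)) * sum(R_i^2/n_i) - 3(N+1)
     = 12/(10*11) * (14.5^2/3 + 20.5^2/4 + 20^2/3) - 3*11
     = 0.109091 * 308.479 - 33
     = 0.652273.
Step 4: Ties present; correction factor C = 1 - 6/(10^3 - 10) = 0.993939. Corrected H = 0.652273 / 0.993939 = 0.656250.
Step 5: Under H0, H ~ chi^2(2); p-value = 0.720273.
Step 6: alpha = 0.05. fail to reject H0.

H = 0.6563, df = 2, p = 0.720273, fail to reject H0.


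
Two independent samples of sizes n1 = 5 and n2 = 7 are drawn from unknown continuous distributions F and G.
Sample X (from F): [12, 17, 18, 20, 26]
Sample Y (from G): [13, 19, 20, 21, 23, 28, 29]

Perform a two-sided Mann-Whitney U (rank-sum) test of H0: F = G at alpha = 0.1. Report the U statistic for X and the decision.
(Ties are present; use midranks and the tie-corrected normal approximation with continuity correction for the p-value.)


Step 1: Combine and sort all 12 observations; assign midranks.
sorted (value, group): (12,X), (13,Y), (17,X), (18,X), (19,Y), (20,X), (20,Y), (21,Y), (23,Y), (26,X), (28,Y), (29,Y)
ranks: 12->1, 13->2, 17->3, 18->4, 19->5, 20->6.5, 20->6.5, 21->8, 23->9, 26->10, 28->11, 29->12
Step 2: Rank sum for X: R1 = 1 + 3 + 4 + 6.5 + 10 = 24.5.
Step 3: U_X = R1 - n1(n1+1)/2 = 24.5 - 5*6/2 = 24.5 - 15 = 9.5.
       U_Y = n1*n2 - U_X = 35 - 9.5 = 25.5.
Step 4: Ties are present, so use the tie-corrected normal approximation (with continuity correction) for the p-value.
Step 5: p-value = 0.222415; compare to alpha = 0.1. fail to reject H0.

U_X = 9.5, p = 0.222415, fail to reject H0 at alpha = 0.1.


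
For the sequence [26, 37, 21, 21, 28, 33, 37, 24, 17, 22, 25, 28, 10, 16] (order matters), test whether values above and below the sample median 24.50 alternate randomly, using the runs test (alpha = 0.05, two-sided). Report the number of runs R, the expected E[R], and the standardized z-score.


Step 1: Compute median = 24.50; label A = above, B = below.
Labels in order: AABBAAABBBAABB  (n_A = 7, n_B = 7)
Step 2: Count runs R = 6.
Step 3: Under H0 (random ordering), E[R] = 2*n_A*n_B/(n_A+n_B) + 1 = 2*7*7/14 + 1 = 8.0000.
        Var[R] = 2*n_A*n_B*(2*n_A*n_B - n_A - n_B) / ((n_A+n_B)^2 * (n_A+n_B-1)) = 8232/2548 = 3.2308.
        SD[R] = 1.7974.
Step 4: Continuity-corrected z = (R + 0.5 - E[R]) / SD[R] = (6 + 0.5 - 8.0000) / 1.7974 = -0.8345.
Step 5: Two-sided p-value via normal approximation = 2*(1 - Phi(|z|)) = 0.403986.
Step 6: alpha = 0.05. fail to reject H0.

R = 6, z = -0.8345, p = 0.403986, fail to reject H0.


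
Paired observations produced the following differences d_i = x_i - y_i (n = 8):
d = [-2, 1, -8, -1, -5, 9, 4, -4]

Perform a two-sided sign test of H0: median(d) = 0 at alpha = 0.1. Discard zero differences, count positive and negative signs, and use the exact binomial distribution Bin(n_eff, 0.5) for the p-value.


Step 1: Discard zero differences. Original n = 8; n_eff = number of nonzero differences = 8.
Nonzero differences (with sign): -2, +1, -8, -1, -5, +9, +4, -4
Step 2: Count signs: positive = 3, negative = 5.
Step 3: Under H0: P(positive) = 0.5, so the number of positives S ~ Bin(8, 0.5).
Step 4: Two-sided exact p-value = sum of Bin(8,0.5) probabilities at or below the observed probability = 0.726562.
Step 5: alpha = 0.1. fail to reject H0.

n_eff = 8, pos = 3, neg = 5, p = 0.726562, fail to reject H0.


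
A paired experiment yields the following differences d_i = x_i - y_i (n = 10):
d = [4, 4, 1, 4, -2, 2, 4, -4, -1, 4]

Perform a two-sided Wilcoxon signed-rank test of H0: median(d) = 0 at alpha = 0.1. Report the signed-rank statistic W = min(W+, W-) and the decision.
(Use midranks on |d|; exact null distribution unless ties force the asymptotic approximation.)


Step 1: Drop any zero differences (none here) and take |d_i|.
|d| = [4, 4, 1, 4, 2, 2, 4, 4, 1, 4]
Step 2: Midrank |d_i| (ties get averaged ranks).
ranks: |4|->7.5, |4|->7.5, |1|->1.5, |4|->7.5, |2|->3.5, |2|->3.5, |4|->7.5, |4|->7.5, |1|->1.5, |4|->7.5
Step 3: Attach original signs; sum ranks with positive sign and with negative sign.
W+ = 7.5 + 7.5 + 1.5 + 7.5 + 3.5 + 7.5 + 7.5 = 42.5
W- = 3.5 + 7.5 + 1.5 = 12.5
(Check: W+ + W- = 55 should equal n(n+1)/2 = 55.)
Step 4: Test statistic W = min(W+, W-) = 12.5.
Step 5: Ties in |d|, so use the tie-corrected normal approximation.
        E[W] = n(n+1)/4 = 10*11/4 = 27.5.
        Tie groups: |d|=1 (t=2), |d|=2 (t=2), |d|=4 (t=6); sum(t^3 - t) = 222.
        Var[W] = n(n+1)(2n+1)/24 - sum(t^3-t)/48 = 2310/24 - 222/48 = 91.625.
        z = (W - E[W]) / sqrt(Var[W]) = (12.5 - 27.5) / 9.5721 = -1.5671.
        Two-sided p = 2*Phi(z) = 0.117102.
Step 6: alpha = 0.1. fail to reject H0.

W+ = 42.5, W- = 12.5, W = min = 12.5, p = 0.117102, fail to reject H0.


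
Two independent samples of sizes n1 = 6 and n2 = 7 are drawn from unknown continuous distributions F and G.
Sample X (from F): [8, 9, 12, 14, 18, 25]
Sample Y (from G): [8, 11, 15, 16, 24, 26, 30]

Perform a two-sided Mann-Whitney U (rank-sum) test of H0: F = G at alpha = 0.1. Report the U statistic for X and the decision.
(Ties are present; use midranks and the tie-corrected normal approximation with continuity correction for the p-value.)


Step 1: Combine and sort all 13 observations; assign midranks.
sorted (value, group): (8,X), (8,Y), (9,X), (11,Y), (12,X), (14,X), (15,Y), (16,Y), (18,X), (24,Y), (25,X), (26,Y), (30,Y)
ranks: 8->1.5, 8->1.5, 9->3, 11->4, 12->5, 14->6, 15->7, 16->8, 18->9, 24->10, 25->11, 26->12, 30->13
Step 2: Rank sum for X: R1 = 1.5 + 3 + 5 + 6 + 9 + 11 = 35.5.
Step 3: U_X = R1 - n1(n1+1)/2 = 35.5 - 6*7/2 = 35.5 - 21 = 14.5.
       U_Y = n1*n2 - U_X = 42 - 14.5 = 27.5.
Step 4: Ties are present, so use the tie-corrected normal approximation (with continuity correction) for the p-value.
Step 5: p-value = 0.390714; compare to alpha = 0.1. fail to reject H0.

U_X = 14.5, p = 0.390714, fail to reject H0 at alpha = 0.1.


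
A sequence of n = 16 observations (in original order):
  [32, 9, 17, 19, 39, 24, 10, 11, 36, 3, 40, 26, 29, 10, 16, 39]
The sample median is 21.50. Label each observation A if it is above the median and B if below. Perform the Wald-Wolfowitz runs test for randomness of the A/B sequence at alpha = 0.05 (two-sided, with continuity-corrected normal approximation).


Step 1: Compute median = 21.50; label A = above, B = below.
Labels in order: ABBBAABBABAAABBA  (n_A = 8, n_B = 8)
Step 2: Count runs R = 9.
Step 3: Under H0 (random ordering), E[R] = 2*n_A*n_B/(n_A+n_B) + 1 = 2*8*8/16 + 1 = 9.0000.
        Var[R] = 2*n_A*n_B*(2*n_A*n_B - n_A - n_B) / ((n_A+n_B)^2 * (n_A+n_B-1)) = 14336/3840 = 3.7333.
        SD[R] = 1.9322.
Step 4: R = E[R], so z = 0 with no continuity correction.
Step 5: Two-sided p-value via normal approximation = 2*(1 - Phi(|z|)) = 1.000000.
Step 6: alpha = 0.05. fail to reject H0.

R = 9, z = 0.0000, p = 1.000000, fail to reject H0.


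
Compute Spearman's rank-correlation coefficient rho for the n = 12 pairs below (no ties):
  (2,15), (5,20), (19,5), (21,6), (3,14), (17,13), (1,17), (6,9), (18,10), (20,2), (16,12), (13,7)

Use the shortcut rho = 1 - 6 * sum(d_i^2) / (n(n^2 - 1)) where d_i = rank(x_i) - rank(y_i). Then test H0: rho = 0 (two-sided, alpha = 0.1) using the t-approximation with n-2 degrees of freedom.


Step 1: Rank x and y separately (midranks; no ties here).
rank(x): 2->2, 5->4, 19->10, 21->12, 3->3, 17->8, 1->1, 6->5, 18->9, 20->11, 16->7, 13->6
rank(y): 15->10, 20->12, 5->2, 6->3, 14->9, 13->8, 17->11, 9->5, 10->6, 2->1, 12->7, 7->4
Step 2: d_i = R_x(i) - R_y(i); compute d_i^2.
  (2-10)^2=64, (4-12)^2=64, (10-2)^2=64, (12-3)^2=81, (3-9)^2=36, (8-8)^2=0, (1-11)^2=100, (5-5)^2=0, (9-6)^2=9, (11-1)^2=100, (7-7)^2=0, (6-4)^2=4
sum(d^2) = 522.
Step 3: rho = 1 - 6*522 / (12*(12^2 - 1)) = 1 - 3132/1716 = -0.825175.
Step 4: Under H0, t = rho * sqrt((n-2)/(1-rho^2)) = -4.6195 ~ t(10).
Step 5: Two-sided p-value from the t-distribution with 10 df = 0.000951.
Step 6: alpha = 0.1. reject H0.

rho = -0.8252, p = 0.000951, reject H0 at alpha = 0.1.


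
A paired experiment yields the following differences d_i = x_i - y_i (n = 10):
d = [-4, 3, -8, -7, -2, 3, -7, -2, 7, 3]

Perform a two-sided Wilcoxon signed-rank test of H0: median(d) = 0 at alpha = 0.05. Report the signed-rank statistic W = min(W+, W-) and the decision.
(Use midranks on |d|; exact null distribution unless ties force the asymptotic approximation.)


Step 1: Drop any zero differences (none here) and take |d_i|.
|d| = [4, 3, 8, 7, 2, 3, 7, 2, 7, 3]
Step 2: Midrank |d_i| (ties get averaged ranks).
ranks: |4|->6, |3|->4, |8|->10, |7|->8, |2|->1.5, |3|->4, |7|->8, |2|->1.5, |7|->8, |3|->4
Step 3: Attach original signs; sum ranks with positive sign and with negative sign.
W+ = 4 + 4 + 8 + 4 = 20
W- = 6 + 10 + 8 + 1.5 + 8 + 1.5 = 35
(Check: W+ + W- = 55 should equal n(n+1)/2 = 55.)
Step 4: Test statistic W = min(W+, W-) = 20.
Step 5: Ties in |d|, so use the tie-corrected normal approximation.
        E[W] = n(n+1)/4 = 10*11/4 = 27.5.
        Tie groups: |d|=2 (t=2), |d|=3 (t=3), |d|=7 (t=3); sum(t^3 - t) = 54.
        Var[W] = n(n+1)(2n+1)/24 - sum(t^3-t)/48 = 2310/24 - 54/48 = 95.125.
        z = (W - E[W]) / sqrt(Var[W]) = (20 - 27.5) / 9.7532 = -0.7690.
        Two-sided p = 2*Phi(z) = 0.441906.
Step 6: alpha = 0.05. fail to reject H0.

W+ = 20, W- = 35, W = min = 20, p = 0.441906, fail to reject H0.


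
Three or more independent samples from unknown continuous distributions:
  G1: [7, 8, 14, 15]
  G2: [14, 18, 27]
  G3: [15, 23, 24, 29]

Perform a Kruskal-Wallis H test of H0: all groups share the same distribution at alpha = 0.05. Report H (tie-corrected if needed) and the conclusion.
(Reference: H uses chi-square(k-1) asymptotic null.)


Step 1: Combine all N = 11 observations and assign midranks.
sorted (value, group, rank): (7,G1,1), (8,G1,2), (14,G1,3.5), (14,G2,3.5), (15,G1,5.5), (15,G3,5.5), (18,G2,7), (23,G3,8), (24,G3,9), (27,G2,10), (29,G3,11)
Step 2: Sum ranks within each group.
R_1 = 12 (n_1 = 4)
R_2 = 20.5 (n_2 = 3)
R_3 = 33.5 (n_3 = 4)
Step 3: H = 12/(N(N+1)) * sum(R_i^2/n_i) - 3(N+1)
     = 12/(11*12) * (12^2/4 + 20.5^2/3 + 33.5^2/4) - 3*12
     = 0.090909 * 456.646 - 36
     = 5.513258.
Step 4: Ties present; correction factor C = 1 - 12/(11^3 - 11) = 0.990909. Corrected H = 5.513258 / 0.990909 = 5.563838.
Step 5: Under H0, H ~ chi^2(2); p-value = 0.061920.
Step 6: alpha = 0.05. fail to reject H0.

H = 5.5638, df = 2, p = 0.061920, fail to reject H0.


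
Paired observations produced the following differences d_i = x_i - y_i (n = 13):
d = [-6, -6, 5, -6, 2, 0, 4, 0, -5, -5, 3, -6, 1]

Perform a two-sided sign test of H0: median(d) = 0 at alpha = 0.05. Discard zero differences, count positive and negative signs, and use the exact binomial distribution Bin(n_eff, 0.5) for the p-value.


Step 1: Discard zero differences. Original n = 13; n_eff = number of nonzero differences = 11.
Nonzero differences (with sign): -6, -6, +5, -6, +2, +4, -5, -5, +3, -6, +1
Step 2: Count signs: positive = 5, negative = 6.
Step 3: Under H0: P(positive) = 0.5, so the number of positives S ~ Bin(11, 0.5).
Step 4: Two-sided exact p-value = sum of Bin(11,0.5) probabilities at or below the observed probability = 1.000000.
Step 5: alpha = 0.05. fail to reject H0.

n_eff = 11, pos = 5, neg = 6, p = 1.000000, fail to reject H0.


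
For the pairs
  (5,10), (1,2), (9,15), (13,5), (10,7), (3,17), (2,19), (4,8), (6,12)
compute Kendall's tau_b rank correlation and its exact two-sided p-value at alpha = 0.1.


Step 1: Enumerate the 36 unordered pairs (i,j) with i<j and classify each by sign(x_j-x_i) * sign(y_j-y_i).
  (1,2):dx=-4,dy=-8->C; (1,3):dx=+4,dy=+5->C; (1,4):dx=+8,dy=-5->D; (1,5):dx=+5,dy=-3->D
  (1,6):dx=-2,dy=+7->D; (1,7):dx=-3,dy=+9->D; (1,8):dx=-1,dy=-2->C; (1,9):dx=+1,dy=+2->C
  (2,3):dx=+8,dy=+13->C; (2,4):dx=+12,dy=+3->C; (2,5):dx=+9,dy=+5->C; (2,6):dx=+2,dy=+15->C
  (2,7):dx=+1,dy=+17->C; (2,8):dx=+3,dy=+6->C; (2,9):dx=+5,dy=+10->C; (3,4):dx=+4,dy=-10->D
  (3,5):dx=+1,dy=-8->D; (3,6):dx=-6,dy=+2->D; (3,7):dx=-7,dy=+4->D; (3,8):dx=-5,dy=-7->C
  (3,9):dx=-3,dy=-3->C; (4,5):dx=-3,dy=+2->D; (4,6):dx=-10,dy=+12->D; (4,7):dx=-11,dy=+14->D
  (4,8):dx=-9,dy=+3->D; (4,9):dx=-7,dy=+7->D; (5,6):dx=-7,dy=+10->D; (5,7):dx=-8,dy=+12->D
  (5,8):dx=-6,dy=+1->D; (5,9):dx=-4,dy=+5->D; (6,7):dx=-1,dy=+2->D; (6,8):dx=+1,dy=-9->D
  (6,9):dx=+3,dy=-5->D; (7,8):dx=+2,dy=-11->D; (7,9):dx=+4,dy=-7->D; (8,9):dx=+2,dy=+4->C
Step 2: C = 14, D = 22, total pairs = 36.
Step 3: tau = (C - D)/(n(n-1)/2) = (14 - 22)/36 = -0.222222.
Step 4: Exact two-sided p-value (enumerate n! = 362880 permutations of y under H0): p = 0.476709.
Step 5: alpha = 0.1. fail to reject H0.

tau_b = -0.2222 (C=14, D=22), p = 0.476709, fail to reject H0.


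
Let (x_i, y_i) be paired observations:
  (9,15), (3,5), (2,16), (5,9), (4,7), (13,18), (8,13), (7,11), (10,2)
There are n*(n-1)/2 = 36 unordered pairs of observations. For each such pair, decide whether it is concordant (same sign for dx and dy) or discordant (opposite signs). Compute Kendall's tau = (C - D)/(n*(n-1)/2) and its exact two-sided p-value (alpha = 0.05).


Step 1: Enumerate the 36 unordered pairs (i,j) with i<j and classify each by sign(x_j-x_i) * sign(y_j-y_i).
  (1,2):dx=-6,dy=-10->C; (1,3):dx=-7,dy=+1->D; (1,4):dx=-4,dy=-6->C; (1,5):dx=-5,dy=-8->C
  (1,6):dx=+4,dy=+3->C; (1,7):dx=-1,dy=-2->C; (1,8):dx=-2,dy=-4->C; (1,9):dx=+1,dy=-13->D
  (2,3):dx=-1,dy=+11->D; (2,4):dx=+2,dy=+4->C; (2,5):dx=+1,dy=+2->C; (2,6):dx=+10,dy=+13->C
  (2,7):dx=+5,dy=+8->C; (2,8):dx=+4,dy=+6->C; (2,9):dx=+7,dy=-3->D; (3,4):dx=+3,dy=-7->D
  (3,5):dx=+2,dy=-9->D; (3,6):dx=+11,dy=+2->C; (3,7):dx=+6,dy=-3->D; (3,8):dx=+5,dy=-5->D
  (3,9):dx=+8,dy=-14->D; (4,5):dx=-1,dy=-2->C; (4,6):dx=+8,dy=+9->C; (4,7):dx=+3,dy=+4->C
  (4,8):dx=+2,dy=+2->C; (4,9):dx=+5,dy=-7->D; (5,6):dx=+9,dy=+11->C; (5,7):dx=+4,dy=+6->C
  (5,8):dx=+3,dy=+4->C; (5,9):dx=+6,dy=-5->D; (6,7):dx=-5,dy=-5->C; (6,8):dx=-6,dy=-7->C
  (6,9):dx=-3,dy=-16->C; (7,8):dx=-1,dy=-2->C; (7,9):dx=+2,dy=-11->D; (8,9):dx=+3,dy=-9->D
Step 2: C = 23, D = 13, total pairs = 36.
Step 3: tau = (C - D)/(n(n-1)/2) = (23 - 13)/36 = 0.277778.
Step 4: Exact two-sided p-value (enumerate n! = 362880 permutations of y under H0): p = 0.358488.
Step 5: alpha = 0.05. fail to reject H0.

tau_b = 0.2778 (C=23, D=13), p = 0.358488, fail to reject H0.


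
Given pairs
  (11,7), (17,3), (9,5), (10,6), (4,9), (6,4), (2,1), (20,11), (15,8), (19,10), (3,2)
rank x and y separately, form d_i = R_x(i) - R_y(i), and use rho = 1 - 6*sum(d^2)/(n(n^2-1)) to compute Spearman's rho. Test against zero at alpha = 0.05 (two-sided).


Step 1: Rank x and y separately (midranks; no ties here).
rank(x): 11->7, 17->9, 9->5, 10->6, 4->3, 6->4, 2->1, 20->11, 15->8, 19->10, 3->2
rank(y): 7->7, 3->3, 5->5, 6->6, 9->9, 4->4, 1->1, 11->11, 8->8, 10->10, 2->2
Step 2: d_i = R_x(i) - R_y(i); compute d_i^2.
  (7-7)^2=0, (9-3)^2=36, (5-5)^2=0, (6-6)^2=0, (3-9)^2=36, (4-4)^2=0, (1-1)^2=0, (11-11)^2=0, (8-8)^2=0, (10-10)^2=0, (2-2)^2=0
sum(d^2) = 72.
Step 3: rho = 1 - 6*72 / (11*(11^2 - 1)) = 1 - 432/1320 = 0.672727.
Step 4: Under H0, t = rho * sqrt((n-2)/(1-rho^2)) = 2.7277 ~ t(9).
Step 5: Two-sided p-value from the t-distribution with 9 df = 0.023313.
Step 6: alpha = 0.05. reject H0.

rho = 0.6727, p = 0.023313, reject H0 at alpha = 0.05.


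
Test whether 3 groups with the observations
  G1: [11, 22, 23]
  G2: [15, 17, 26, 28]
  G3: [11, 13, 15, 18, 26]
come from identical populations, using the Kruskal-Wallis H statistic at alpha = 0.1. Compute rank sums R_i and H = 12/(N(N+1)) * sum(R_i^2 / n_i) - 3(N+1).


Step 1: Combine all N = 12 observations and assign midranks.
sorted (value, group, rank): (11,G1,1.5), (11,G3,1.5), (13,G3,3), (15,G2,4.5), (15,G3,4.5), (17,G2,6), (18,G3,7), (22,G1,8), (23,G1,9), (26,G2,10.5), (26,G3,10.5), (28,G2,12)
Step 2: Sum ranks within each group.
R_1 = 18.5 (n_1 = 3)
R_2 = 33 (n_2 = 4)
R_3 = 26.5 (n_3 = 5)
Step 3: H = 12/(N(N+1)) * sum(R_i^2/n_i) - 3(N+1)
     = 12/(12*13) * (18.5^2/3 + 33^2/4 + 26.5^2/5) - 3*13
     = 0.076923 * 526.783 - 39
     = 1.521795.
Step 4: Ties present; correction factor C = 1 - 18/(12^3 - 12) = 0.989510. Corrected H = 1.521795 / 0.989510 = 1.537927.
Step 5: Under H0, H ~ chi^2(2); p-value = 0.463493.
Step 6: alpha = 0.1. fail to reject H0.

H = 1.5379, df = 2, p = 0.463493, fail to reject H0.


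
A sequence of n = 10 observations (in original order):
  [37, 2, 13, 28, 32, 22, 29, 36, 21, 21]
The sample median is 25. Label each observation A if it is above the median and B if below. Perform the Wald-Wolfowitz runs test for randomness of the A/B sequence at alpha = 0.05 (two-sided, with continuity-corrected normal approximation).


Step 1: Compute median = 25; label A = above, B = below.
Labels in order: ABBAABAABB  (n_A = 5, n_B = 5)
Step 2: Count runs R = 6.
Step 3: Under H0 (random ordering), E[R] = 2*n_A*n_B/(n_A+n_B) + 1 = 2*5*5/10 + 1 = 6.0000.
        Var[R] = 2*n_A*n_B*(2*n_A*n_B - n_A - n_B) / ((n_A+n_B)^2 * (n_A+n_B-1)) = 2000/900 = 2.2222.
        SD[R] = 1.4907.
Step 4: R = E[R], so z = 0 with no continuity correction.
Step 5: Two-sided p-value via normal approximation = 2*(1 - Phi(|z|)) = 1.000000.
Step 6: alpha = 0.05. fail to reject H0.

R = 6, z = 0.0000, p = 1.000000, fail to reject H0.


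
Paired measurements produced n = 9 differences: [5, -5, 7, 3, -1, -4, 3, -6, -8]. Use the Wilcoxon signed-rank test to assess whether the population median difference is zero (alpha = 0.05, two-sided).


Step 1: Drop any zero differences (none here) and take |d_i|.
|d| = [5, 5, 7, 3, 1, 4, 3, 6, 8]
Step 2: Midrank |d_i| (ties get averaged ranks).
ranks: |5|->5.5, |5|->5.5, |7|->8, |3|->2.5, |1|->1, |4|->4, |3|->2.5, |6|->7, |8|->9
Step 3: Attach original signs; sum ranks with positive sign and with negative sign.
W+ = 5.5 + 8 + 2.5 + 2.5 = 18.5
W- = 5.5 + 1 + 4 + 7 + 9 = 26.5
(Check: W+ + W- = 45 should equal n(n+1)/2 = 45.)
Step 4: Test statistic W = min(W+, W-) = 18.5.
Step 5: Ties in |d|, so use the tie-corrected normal approximation.
        E[W] = n(n+1)/4 = 9*10/4 = 22.5.
        Tie groups: |d|=3 (t=2), |d|=5 (t=2); sum(t^3 - t) = 12.
        Var[W] = n(n+1)(2n+1)/24 - sum(t^3-t)/48 = 1710/24 - 12/48 = 71.
        z = (W - E[W]) / sqrt(Var[W]) = (18.5 - 22.5) / 8.4261 = -0.4747.
        Two-sided p = 2*Phi(z) = 0.634992.
Step 6: alpha = 0.05. fail to reject H0.

W+ = 18.5, W- = 26.5, W = min = 18.5, p = 0.634992, fail to reject H0.


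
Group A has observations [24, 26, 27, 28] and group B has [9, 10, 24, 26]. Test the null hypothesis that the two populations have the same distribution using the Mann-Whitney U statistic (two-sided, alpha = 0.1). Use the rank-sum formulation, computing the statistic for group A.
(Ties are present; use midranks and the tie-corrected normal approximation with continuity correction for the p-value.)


Step 1: Combine and sort all 8 observations; assign midranks.
sorted (value, group): (9,Y), (10,Y), (24,X), (24,Y), (26,X), (26,Y), (27,X), (28,X)
ranks: 9->1, 10->2, 24->3.5, 24->3.5, 26->5.5, 26->5.5, 27->7, 28->8
Step 2: Rank sum for X: R1 = 3.5 + 5.5 + 7 + 8 = 24.
Step 3: U_X = R1 - n1(n1+1)/2 = 24 - 4*5/2 = 24 - 10 = 14.
       U_Y = n1*n2 - U_X = 16 - 14 = 2.
Step 4: Ties are present, so use the tie-corrected normal approximation (with continuity correction) for the p-value.
Step 5: p-value = 0.108063; compare to alpha = 0.1. fail to reject H0.

U_X = 14, p = 0.108063, fail to reject H0 at alpha = 0.1.


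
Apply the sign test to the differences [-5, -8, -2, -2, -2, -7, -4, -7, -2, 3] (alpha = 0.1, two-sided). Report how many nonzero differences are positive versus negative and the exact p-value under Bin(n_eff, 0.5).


Step 1: Discard zero differences. Original n = 10; n_eff = number of nonzero differences = 10.
Nonzero differences (with sign): -5, -8, -2, -2, -2, -7, -4, -7, -2, +3
Step 2: Count signs: positive = 1, negative = 9.
Step 3: Under H0: P(positive) = 0.5, so the number of positives S ~ Bin(10, 0.5).
Step 4: Two-sided exact p-value = sum of Bin(10,0.5) probabilities at or below the observed probability = 0.021484.
Step 5: alpha = 0.1. reject H0.

n_eff = 10, pos = 1, neg = 9, p = 0.021484, reject H0.


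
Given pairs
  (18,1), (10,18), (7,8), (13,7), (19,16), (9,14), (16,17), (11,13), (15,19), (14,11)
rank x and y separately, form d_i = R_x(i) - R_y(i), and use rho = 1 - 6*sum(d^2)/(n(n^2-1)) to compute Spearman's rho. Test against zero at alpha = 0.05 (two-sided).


Step 1: Rank x and y separately (midranks; no ties here).
rank(x): 18->9, 10->3, 7->1, 13->5, 19->10, 9->2, 16->8, 11->4, 15->7, 14->6
rank(y): 1->1, 18->9, 8->3, 7->2, 16->7, 14->6, 17->8, 13->5, 19->10, 11->4
Step 2: d_i = R_x(i) - R_y(i); compute d_i^2.
  (9-1)^2=64, (3-9)^2=36, (1-3)^2=4, (5-2)^2=9, (10-7)^2=9, (2-6)^2=16, (8-8)^2=0, (4-5)^2=1, (7-10)^2=9, (6-4)^2=4
sum(d^2) = 152.
Step 3: rho = 1 - 6*152 / (10*(10^2 - 1)) = 1 - 912/990 = 0.078788.
Step 4: Under H0, t = rho * sqrt((n-2)/(1-rho^2)) = 0.2235 ~ t(8).
Step 5: Two-sided p-value from the t-distribution with 8 df = 0.828717.
Step 6: alpha = 0.05. fail to reject H0.

rho = 0.0788, p = 0.828717, fail to reject H0 at alpha = 0.05.


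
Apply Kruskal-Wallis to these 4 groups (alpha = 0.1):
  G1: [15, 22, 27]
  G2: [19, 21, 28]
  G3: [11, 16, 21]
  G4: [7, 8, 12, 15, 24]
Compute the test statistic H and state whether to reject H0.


Step 1: Combine all N = 14 observations and assign midranks.
sorted (value, group, rank): (7,G4,1), (8,G4,2), (11,G3,3), (12,G4,4), (15,G1,5.5), (15,G4,5.5), (16,G3,7), (19,G2,8), (21,G2,9.5), (21,G3,9.5), (22,G1,11), (24,G4,12), (27,G1,13), (28,G2,14)
Step 2: Sum ranks within each group.
R_1 = 29.5 (n_1 = 3)
R_2 = 31.5 (n_2 = 3)
R_3 = 19.5 (n_3 = 3)
R_4 = 24.5 (n_4 = 5)
Step 3: H = 12/(N(N+1)) * sum(R_i^2/n_i) - 3(N+1)
     = 12/(14*15) * (29.5^2/3 + 31.5^2/3 + 19.5^2/3 + 24.5^2/5) - 3*15
     = 0.057143 * 867.633 - 45
     = 4.579048.
Step 4: Ties present; correction factor C = 1 - 12/(14^3 - 14) = 0.995604. Corrected H = 4.579048 / 0.995604 = 4.599264.
Step 5: Under H0, H ~ chi^2(3); p-value = 0.203605.
Step 6: alpha = 0.1. fail to reject H0.

H = 4.5993, df = 3, p = 0.203605, fail to reject H0.


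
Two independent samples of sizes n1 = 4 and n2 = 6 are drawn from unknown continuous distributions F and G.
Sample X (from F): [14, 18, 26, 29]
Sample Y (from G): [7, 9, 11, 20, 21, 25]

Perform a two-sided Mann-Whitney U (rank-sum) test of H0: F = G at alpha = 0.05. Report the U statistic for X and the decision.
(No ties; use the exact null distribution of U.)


Step 1: Combine and sort all 10 observations; assign midranks.
sorted (value, group): (7,Y), (9,Y), (11,Y), (14,X), (18,X), (20,Y), (21,Y), (25,Y), (26,X), (29,X)
ranks: 7->1, 9->2, 11->3, 14->4, 18->5, 20->6, 21->7, 25->8, 26->9, 29->10
Step 2: Rank sum for X: R1 = 4 + 5 + 9 + 10 = 28.
Step 3: U_X = R1 - n1(n1+1)/2 = 28 - 4*5/2 = 28 - 10 = 18.
       U_Y = n1*n2 - U_X = 24 - 18 = 6.
Step 4: No ties, so the exact null distribution of U (based on enumerating the C(10,4) = 210 equally likely rank assignments) gives the two-sided p-value.
Step 5: p-value = 0.257143; compare to alpha = 0.05. fail to reject H0.

U_X = 18, p = 0.257143, fail to reject H0 at alpha = 0.05.


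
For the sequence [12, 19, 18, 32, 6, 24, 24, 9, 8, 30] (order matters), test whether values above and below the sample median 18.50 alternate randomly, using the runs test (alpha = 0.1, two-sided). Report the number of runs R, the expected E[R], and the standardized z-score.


Step 1: Compute median = 18.50; label A = above, B = below.
Labels in order: BABABAABBA  (n_A = 5, n_B = 5)
Step 2: Count runs R = 8.
Step 3: Under H0 (random ordering), E[R] = 2*n_A*n_B/(n_A+n_B) + 1 = 2*5*5/10 + 1 = 6.0000.
        Var[R] = 2*n_A*n_B*(2*n_A*n_B - n_A - n_B) / ((n_A+n_B)^2 * (n_A+n_B-1)) = 2000/900 = 2.2222.
        SD[R] = 1.4907.
Step 4: Continuity-corrected z = (R - 0.5 - E[R]) / SD[R] = (8 - 0.5 - 6.0000) / 1.4907 = 1.0062.
Step 5: Two-sided p-value via normal approximation = 2*(1 - Phi(|z|)) = 0.314305.
Step 6: alpha = 0.1. fail to reject H0.

R = 8, z = 1.0062, p = 0.314305, fail to reject H0.


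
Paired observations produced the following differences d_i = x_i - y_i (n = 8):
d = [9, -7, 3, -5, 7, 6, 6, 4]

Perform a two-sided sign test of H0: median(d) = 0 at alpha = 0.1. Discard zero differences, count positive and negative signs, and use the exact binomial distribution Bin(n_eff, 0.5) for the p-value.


Step 1: Discard zero differences. Original n = 8; n_eff = number of nonzero differences = 8.
Nonzero differences (with sign): +9, -7, +3, -5, +7, +6, +6, +4
Step 2: Count signs: positive = 6, negative = 2.
Step 3: Under H0: P(positive) = 0.5, so the number of positives S ~ Bin(8, 0.5).
Step 4: Two-sided exact p-value = sum of Bin(8,0.5) probabilities at or below the observed probability = 0.289062.
Step 5: alpha = 0.1. fail to reject H0.

n_eff = 8, pos = 6, neg = 2, p = 0.289062, fail to reject H0.


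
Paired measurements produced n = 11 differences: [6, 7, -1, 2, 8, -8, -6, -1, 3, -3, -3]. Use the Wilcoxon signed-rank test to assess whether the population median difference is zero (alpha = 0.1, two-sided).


Step 1: Drop any zero differences (none here) and take |d_i|.
|d| = [6, 7, 1, 2, 8, 8, 6, 1, 3, 3, 3]
Step 2: Midrank |d_i| (ties get averaged ranks).
ranks: |6|->7.5, |7|->9, |1|->1.5, |2|->3, |8|->10.5, |8|->10.5, |6|->7.5, |1|->1.5, |3|->5, |3|->5, |3|->5
Step 3: Attach original signs; sum ranks with positive sign and with negative sign.
W+ = 7.5 + 9 + 3 + 10.5 + 5 = 35
W- = 1.5 + 10.5 + 7.5 + 1.5 + 5 + 5 = 31
(Check: W+ + W- = 66 should equal n(n+1)/2 = 66.)
Step 4: Test statistic W = min(W+, W-) = 31.
Step 5: Ties in |d|, so use the tie-corrected normal approximation.
        E[W] = n(n+1)/4 = 11*12/4 = 33.
        Tie groups: |d|=1 (t=2), |d|=3 (t=3), |d|=6 (t=2), |d|=8 (t=2); sum(t^3 - t) = 42.
        Var[W] = n(n+1)(2n+1)/24 - sum(t^3-t)/48 = 3036/24 - 42/48 = 125.625.
        z = (W - E[W]) / sqrt(Var[W]) = (31 - 33) / 11.2083 = -0.1784.
        Two-sided p = 2*Phi(z) = 0.858378.
Step 6: alpha = 0.1. fail to reject H0.

W+ = 35, W- = 31, W = min = 31, p = 0.858378, fail to reject H0.


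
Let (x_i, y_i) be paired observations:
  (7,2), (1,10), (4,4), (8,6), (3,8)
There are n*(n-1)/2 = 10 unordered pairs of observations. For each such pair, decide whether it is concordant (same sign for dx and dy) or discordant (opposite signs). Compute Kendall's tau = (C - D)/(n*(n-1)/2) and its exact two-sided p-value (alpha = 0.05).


Step 1: Enumerate the 10 unordered pairs (i,j) with i<j and classify each by sign(x_j-x_i) * sign(y_j-y_i).
  (1,2):dx=-6,dy=+8->D; (1,3):dx=-3,dy=+2->D; (1,4):dx=+1,dy=+4->C; (1,5):dx=-4,dy=+6->D
  (2,3):dx=+3,dy=-6->D; (2,4):dx=+7,dy=-4->D; (2,5):dx=+2,dy=-2->D; (3,4):dx=+4,dy=+2->C
  (3,5):dx=-1,dy=+4->D; (4,5):dx=-5,dy=+2->D
Step 2: C = 2, D = 8, total pairs = 10.
Step 3: tau = (C - D)/(n(n-1)/2) = (2 - 8)/10 = -0.600000.
Step 4: Exact two-sided p-value (enumerate n! = 120 permutations of y under H0): p = 0.233333.
Step 5: alpha = 0.05. fail to reject H0.

tau_b = -0.6000 (C=2, D=8), p = 0.233333, fail to reject H0.


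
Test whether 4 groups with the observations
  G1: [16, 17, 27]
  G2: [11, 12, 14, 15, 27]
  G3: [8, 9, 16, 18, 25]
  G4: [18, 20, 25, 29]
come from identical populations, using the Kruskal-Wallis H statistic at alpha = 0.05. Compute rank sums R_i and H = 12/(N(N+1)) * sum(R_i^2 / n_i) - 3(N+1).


Step 1: Combine all N = 17 observations and assign midranks.
sorted (value, group, rank): (8,G3,1), (9,G3,2), (11,G2,3), (12,G2,4), (14,G2,5), (15,G2,6), (16,G1,7.5), (16,G3,7.5), (17,G1,9), (18,G3,10.5), (18,G4,10.5), (20,G4,12), (25,G3,13.5), (25,G4,13.5), (27,G1,15.5), (27,G2,15.5), (29,G4,17)
Step 2: Sum ranks within each group.
R_1 = 32 (n_1 = 3)
R_2 = 33.5 (n_2 = 5)
R_3 = 34.5 (n_3 = 5)
R_4 = 53 (n_4 = 4)
Step 3: H = 12/(N(N+1)) * sum(R_i^2/n_i) - 3(N+1)
     = 12/(17*18) * (32^2/3 + 33.5^2/5 + 34.5^2/5 + 53^2/4) - 3*18
     = 0.039216 * 1506.08 - 54
     = 5.062092.
Step 4: Ties present; correction factor C = 1 - 24/(17^3 - 17) = 0.995098. Corrected H = 5.062092 / 0.995098 = 5.087028.
Step 5: Under H0, H ~ chi^2(3); p-value = 0.165534.
Step 6: alpha = 0.05. fail to reject H0.

H = 5.0870, df = 3, p = 0.165534, fail to reject H0.


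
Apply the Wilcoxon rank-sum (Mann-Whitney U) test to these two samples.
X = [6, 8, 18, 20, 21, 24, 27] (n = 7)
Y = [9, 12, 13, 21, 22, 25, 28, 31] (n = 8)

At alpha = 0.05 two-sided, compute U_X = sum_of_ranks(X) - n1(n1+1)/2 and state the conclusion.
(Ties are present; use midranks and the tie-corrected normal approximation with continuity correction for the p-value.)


Step 1: Combine and sort all 15 observations; assign midranks.
sorted (value, group): (6,X), (8,X), (9,Y), (12,Y), (13,Y), (18,X), (20,X), (21,X), (21,Y), (22,Y), (24,X), (25,Y), (27,X), (28,Y), (31,Y)
ranks: 6->1, 8->2, 9->3, 12->4, 13->5, 18->6, 20->7, 21->8.5, 21->8.5, 22->10, 24->11, 25->12, 27->13, 28->14, 31->15
Step 2: Rank sum for X: R1 = 1 + 2 + 6 + 7 + 8.5 + 11 + 13 = 48.5.
Step 3: U_X = R1 - n1(n1+1)/2 = 48.5 - 7*8/2 = 48.5 - 28 = 20.5.
       U_Y = n1*n2 - U_X = 56 - 20.5 = 35.5.
Step 4: Ties are present, so use the tie-corrected normal approximation (with continuity correction) for the p-value.
Step 5: p-value = 0.417471; compare to alpha = 0.05. fail to reject H0.

U_X = 20.5, p = 0.417471, fail to reject H0 at alpha = 0.05.
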